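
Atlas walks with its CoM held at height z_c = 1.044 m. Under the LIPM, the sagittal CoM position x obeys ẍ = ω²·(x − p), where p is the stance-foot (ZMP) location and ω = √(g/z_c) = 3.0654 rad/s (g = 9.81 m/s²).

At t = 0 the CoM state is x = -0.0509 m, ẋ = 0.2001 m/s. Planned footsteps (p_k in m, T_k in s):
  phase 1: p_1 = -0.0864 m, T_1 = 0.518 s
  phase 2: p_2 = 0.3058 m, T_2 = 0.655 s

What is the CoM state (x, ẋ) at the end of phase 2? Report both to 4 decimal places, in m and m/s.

x = 0.6549, ẋ = 1.2341

phase 1: p=-0.0864, T=0.518, ωT=1.587877, cosh=2.548855, sinh=2.344496; start (x,ẋ)=(-0.050900, 0.200100) → end (x,ẋ)=(0.157126, 0.765158)
phase 2: p=0.3058, T=0.655, ωT=2.007837, cosh=3.790735, sinh=3.656456; start (x,ẋ)=(0.157126, 0.765158) → end (x,ẋ)=(0.654908, 1.234097)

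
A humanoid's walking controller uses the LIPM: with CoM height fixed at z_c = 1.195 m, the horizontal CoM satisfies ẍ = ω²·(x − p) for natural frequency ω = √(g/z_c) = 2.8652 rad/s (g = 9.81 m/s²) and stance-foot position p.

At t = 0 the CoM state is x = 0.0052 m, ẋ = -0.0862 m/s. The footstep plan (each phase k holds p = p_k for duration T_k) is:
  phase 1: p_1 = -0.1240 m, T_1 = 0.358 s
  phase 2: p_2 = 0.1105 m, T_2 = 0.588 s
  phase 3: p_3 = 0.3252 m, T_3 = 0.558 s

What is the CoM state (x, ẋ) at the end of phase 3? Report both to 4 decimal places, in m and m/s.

phase 1: p=-0.1240, T=0.358, ωT=1.025742, cosh=1.573847, sinh=1.215316; start (x,ẋ)=(0.005200, -0.086200) → end (x,ẋ)=(0.042778, 0.314225)
phase 2: p=0.1105, T=0.588, ωT=1.684738, cosh=2.788265, sinh=2.602772; start (x,ẋ)=(0.042778, 0.314225) → end (x,ẋ)=(0.207118, 0.371108)
phase 3: p=0.3252, T=0.558, ωT=1.598782, cosh=2.574572, sinh=2.372429; start (x,ẋ)=(0.207118, 0.371108) → end (x,ẋ)=(0.328472, 0.152782)

x = 0.3285, ẋ = 0.1528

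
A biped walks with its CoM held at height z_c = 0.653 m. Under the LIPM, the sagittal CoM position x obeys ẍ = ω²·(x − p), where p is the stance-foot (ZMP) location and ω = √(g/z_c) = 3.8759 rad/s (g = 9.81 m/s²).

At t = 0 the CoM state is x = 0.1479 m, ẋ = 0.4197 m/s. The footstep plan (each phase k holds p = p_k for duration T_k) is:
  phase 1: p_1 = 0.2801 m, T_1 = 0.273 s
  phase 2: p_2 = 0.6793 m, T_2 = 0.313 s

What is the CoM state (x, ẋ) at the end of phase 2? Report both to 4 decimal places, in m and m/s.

x = -0.1798, ẋ = -2.7737

phase 1: p=0.2801, T=0.273, ωT=1.058121, cosh=1.614030, sinh=1.266922; start (x,ẋ)=(0.147900, 0.419700) → end (x,ẋ)=(0.203913, 0.028245)
phase 2: p=0.6793, T=0.313, ωT=1.213157, cosh=1.830672, sinh=1.533415; start (x,ẋ)=(0.203913, 0.028245) → end (x,ẋ)=(-0.179803, -2.773688)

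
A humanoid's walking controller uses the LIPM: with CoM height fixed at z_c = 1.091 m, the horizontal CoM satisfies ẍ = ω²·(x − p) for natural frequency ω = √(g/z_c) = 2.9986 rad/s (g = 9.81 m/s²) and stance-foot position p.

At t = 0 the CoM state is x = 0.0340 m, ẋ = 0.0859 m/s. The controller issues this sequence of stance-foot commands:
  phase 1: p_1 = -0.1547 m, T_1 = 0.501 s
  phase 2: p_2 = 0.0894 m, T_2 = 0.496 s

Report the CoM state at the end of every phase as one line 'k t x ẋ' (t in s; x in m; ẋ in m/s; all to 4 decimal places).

1 0.5010 0.3513 1.4104
2 0.9970 1.6859 4.9287

phase 1: p=-0.1547, T=0.501, ωT=1.502299, cosh=2.357310, sinh=2.134692; start (x,ẋ)=(0.034000, 0.085900) → end (x,ẋ)=(0.351276, 1.410378)
phase 2: p=0.0894, T=0.496, ωT=1.487306, cosh=2.325569, sinh=2.099588; start (x,ẋ)=(0.351276, 1.410378) → end (x,ẋ)=(1.685943, 4.928659)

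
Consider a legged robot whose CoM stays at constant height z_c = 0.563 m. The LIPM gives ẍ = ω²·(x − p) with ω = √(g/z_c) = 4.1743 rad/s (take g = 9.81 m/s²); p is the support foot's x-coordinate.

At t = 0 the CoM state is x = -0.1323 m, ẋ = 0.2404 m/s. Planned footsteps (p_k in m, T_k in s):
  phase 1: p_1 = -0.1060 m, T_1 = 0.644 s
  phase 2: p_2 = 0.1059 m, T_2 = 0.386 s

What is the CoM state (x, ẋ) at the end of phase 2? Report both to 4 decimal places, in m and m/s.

x = 0.7060, ẋ = 2.6862

phase 1: p=-0.1060, T=0.644, ωT=2.688249, cosh=7.386953, sinh=7.318953; start (x,ẋ)=(-0.132300, 0.240400) → end (x,ẋ)=(0.121225, 0.972319)
phase 2: p=0.1059, T=0.386, ωT=1.611280, cosh=2.604425, sinh=2.404793; start (x,ẋ)=(0.121225, 0.972319) → end (x,ẋ)=(0.705961, 2.686172)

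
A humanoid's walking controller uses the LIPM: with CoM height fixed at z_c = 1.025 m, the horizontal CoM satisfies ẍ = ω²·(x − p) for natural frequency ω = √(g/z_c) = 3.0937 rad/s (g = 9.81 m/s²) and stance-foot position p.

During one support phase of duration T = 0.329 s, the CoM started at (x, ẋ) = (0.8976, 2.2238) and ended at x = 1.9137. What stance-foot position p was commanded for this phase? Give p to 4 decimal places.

p = 0.6292

ωT = 3.0937·0.329 = 1.017827; cosh(ωT) = 1.564278, sinh(ωT) = 1.202898
x(T) = p + (x₀−p)·cosh(ωT) + (ẋ₀/ω)·sinh(ωT) ⇒ p·(1 − cosh) = x(T) − x₀·cosh − (ẋ₀/ω)·sinh
numerator   = 1.9137 − (0.8976)·1.564278 − (2.2238/3.0937)·1.202898 = -0.355058
denominator = 1 − 1.564278 = -0.564278
p = -0.355058 / -0.564278 = 0.6292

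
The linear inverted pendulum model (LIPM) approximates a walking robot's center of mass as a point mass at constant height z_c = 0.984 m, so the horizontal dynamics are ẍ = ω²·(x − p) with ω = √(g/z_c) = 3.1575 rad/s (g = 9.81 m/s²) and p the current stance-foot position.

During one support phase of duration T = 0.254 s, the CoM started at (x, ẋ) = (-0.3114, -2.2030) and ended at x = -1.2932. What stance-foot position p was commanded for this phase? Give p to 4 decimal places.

p = 0.7507

ωT = 3.1575·0.254 = 0.802005; cosh(ωT) = 1.339218, sinh(ωT) = 0.890789
x(T) = p + (x₀−p)·cosh(ωT) + (ẋ₀/ω)·sinh(ωT) ⇒ p·(1 − cosh) = x(T) − x₀·cosh − (ẋ₀/ω)·sinh
numerator   = -1.2932 − (-0.3114)·1.339218 − (-2.2030/3.1575)·0.890789 = -0.254660
denominator = 1 − 1.339218 = -0.339218
p = -0.254660 / -0.339218 = 0.7507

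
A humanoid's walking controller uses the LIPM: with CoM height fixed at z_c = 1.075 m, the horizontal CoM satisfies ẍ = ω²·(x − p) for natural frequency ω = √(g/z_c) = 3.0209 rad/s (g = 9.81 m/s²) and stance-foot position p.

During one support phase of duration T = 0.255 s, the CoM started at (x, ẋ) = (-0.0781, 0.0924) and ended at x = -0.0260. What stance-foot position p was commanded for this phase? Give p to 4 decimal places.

p = -0.1620

ωT = 3.0209·0.255 = 0.770330; cosh(ωT) = 1.311669, sinh(ωT) = 0.848809
x(T) = p + (x₀−p)·cosh(ωT) + (ẋ₀/ω)·sinh(ωT) ⇒ p·(1 − cosh) = x(T) − x₀·cosh − (ẋ₀/ω)·sinh
numerator   = -0.0260 − (-0.0781)·1.311669 − (0.0924/3.0209)·0.848809 = 0.050479
denominator = 1 − 1.311669 = -0.311669
p = 0.050479 / -0.311669 = -0.1620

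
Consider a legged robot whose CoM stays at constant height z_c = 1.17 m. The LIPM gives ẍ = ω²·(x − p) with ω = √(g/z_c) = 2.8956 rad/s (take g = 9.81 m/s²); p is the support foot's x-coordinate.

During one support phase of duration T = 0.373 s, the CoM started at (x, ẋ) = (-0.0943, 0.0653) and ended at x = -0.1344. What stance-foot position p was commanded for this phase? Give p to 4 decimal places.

ωT = 2.8956·0.373 = 1.080059; cosh(ωT) = 1.642214, sinh(ωT) = 1.302639
x(T) = p + (x₀−p)·cosh(ωT) + (ẋ₀/ω)·sinh(ωT) ⇒ p·(1 − cosh) = x(T) − x₀·cosh − (ẋ₀/ω)·sinh
numerator   = -0.1344 − (-0.0943)·1.642214 − (0.0653/2.8956)·1.302639 = -0.008916
denominator = 1 − 1.642214 = -0.642214
p = -0.008916 / -0.642214 = 0.0139

p = 0.0139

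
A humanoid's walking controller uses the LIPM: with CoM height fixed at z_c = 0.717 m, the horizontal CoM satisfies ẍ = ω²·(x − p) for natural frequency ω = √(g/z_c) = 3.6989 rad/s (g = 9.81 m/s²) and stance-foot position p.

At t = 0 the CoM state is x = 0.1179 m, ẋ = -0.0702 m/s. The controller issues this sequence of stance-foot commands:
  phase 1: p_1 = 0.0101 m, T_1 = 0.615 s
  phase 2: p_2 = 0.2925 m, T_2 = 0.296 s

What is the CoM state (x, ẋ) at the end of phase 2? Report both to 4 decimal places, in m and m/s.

phase 1: p=0.0101, T=0.615, ωT=2.274824, cosh=4.914509, sinh=4.811694; start (x,ẋ)=(0.117900, -0.070200) → end (x,ẋ)=(0.448565, 1.573623)
phase 2: p=0.2925, T=0.296, ωT=1.094874, cosh=1.661694, sinh=1.327113; start (x,ẋ)=(0.448565, 1.573623) → end (x,ẋ)=(1.116426, 3.380980)

x = 1.1164, ẋ = 3.3810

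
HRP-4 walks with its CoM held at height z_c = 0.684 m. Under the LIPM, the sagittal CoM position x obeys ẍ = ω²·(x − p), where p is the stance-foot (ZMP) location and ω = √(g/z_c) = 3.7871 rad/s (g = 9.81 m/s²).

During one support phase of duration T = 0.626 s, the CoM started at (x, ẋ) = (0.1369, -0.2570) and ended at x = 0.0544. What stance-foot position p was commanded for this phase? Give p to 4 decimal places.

ωT = 3.7871·0.626 = 2.370725; cosh(ωT) = 5.399280, sinh(ωT) = 5.305867
x(T) = p + (x₀−p)·cosh(ωT) + (ẋ₀/ω)·sinh(ωT) ⇒ p·(1 − cosh) = x(T) − x₀·cosh − (ẋ₀/ω)·sinh
numerator   = 0.0544 − (0.1369)·5.399280 − (-0.2570/3.7871)·5.305867 = -0.324695
denominator = 1 − 5.399280 = -4.399280
p = -0.324695 / -4.399280 = 0.0738

p = 0.0738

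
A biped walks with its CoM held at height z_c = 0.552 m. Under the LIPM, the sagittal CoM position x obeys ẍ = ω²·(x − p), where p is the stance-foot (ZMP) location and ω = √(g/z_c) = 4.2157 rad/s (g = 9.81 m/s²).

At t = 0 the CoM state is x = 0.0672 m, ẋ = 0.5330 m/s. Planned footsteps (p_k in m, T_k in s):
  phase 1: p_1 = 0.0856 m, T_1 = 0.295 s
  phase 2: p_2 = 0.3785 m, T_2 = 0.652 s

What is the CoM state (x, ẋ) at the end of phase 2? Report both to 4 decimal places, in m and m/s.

phase 1: p=0.0856, T=0.295, ωT=1.243632, cosh=1.878260, sinh=1.589925; start (x,ẋ)=(0.067200, 0.533000) → end (x,ẋ)=(0.252058, 0.877784)
phase 2: p=0.3785, T=0.652, ωT=2.748636, cosh=7.842666, sinh=7.778651; start (x,ẋ)=(0.252058, 0.877784) → end (x,ẋ)=(1.006509, 2.737811)

x = 1.0065, ẋ = 2.7378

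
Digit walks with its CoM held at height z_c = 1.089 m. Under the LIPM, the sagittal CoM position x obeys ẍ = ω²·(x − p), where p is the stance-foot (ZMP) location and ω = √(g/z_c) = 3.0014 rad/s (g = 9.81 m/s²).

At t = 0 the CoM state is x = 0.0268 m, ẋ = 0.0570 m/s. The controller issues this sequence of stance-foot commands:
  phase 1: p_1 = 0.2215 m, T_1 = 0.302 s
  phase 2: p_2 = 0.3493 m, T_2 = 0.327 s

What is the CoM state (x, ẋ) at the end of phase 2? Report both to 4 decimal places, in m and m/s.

phase 1: p=0.2215, T=0.302, ωT=0.906423, cosh=1.439709, sinh=1.035742; start (x,ẋ)=(0.026800, 0.057000) → end (x,ẋ)=(-0.039141, -0.523196)
phase 2: p=0.3493, T=0.327, ωT=0.981458, cosh=1.521554, sinh=1.146789; start (x,ẋ)=(-0.039141, -0.523196) → end (x,ẋ)=(-0.441640, -2.133076)

x = -0.4416, ẋ = -2.1331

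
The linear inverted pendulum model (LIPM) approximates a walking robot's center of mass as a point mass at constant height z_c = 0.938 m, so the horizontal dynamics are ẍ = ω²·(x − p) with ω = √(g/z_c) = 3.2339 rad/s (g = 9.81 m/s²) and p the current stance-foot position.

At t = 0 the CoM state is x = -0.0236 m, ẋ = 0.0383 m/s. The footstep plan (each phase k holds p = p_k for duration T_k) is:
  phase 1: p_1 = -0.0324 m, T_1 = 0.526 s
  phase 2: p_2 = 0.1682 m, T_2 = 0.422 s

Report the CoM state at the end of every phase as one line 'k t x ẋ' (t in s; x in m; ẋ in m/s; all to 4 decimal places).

phase 1: p=-0.0324, T=0.526, ωT=1.701031, cosh=2.831046, sinh=2.648550; start (x,ẋ)=(-0.023600, 0.038300) → end (x,ẋ)=(0.023881, 0.183802)
phase 2: p=0.1682, T=0.422, ωT=1.364706, cosh=2.085014, sinh=1.829558; start (x,ẋ)=(0.023881, 0.183802) → end (x,ẋ)=(-0.028723, -0.470650)

1 0.5260 0.0239 0.1838
2 0.9480 -0.0287 -0.4706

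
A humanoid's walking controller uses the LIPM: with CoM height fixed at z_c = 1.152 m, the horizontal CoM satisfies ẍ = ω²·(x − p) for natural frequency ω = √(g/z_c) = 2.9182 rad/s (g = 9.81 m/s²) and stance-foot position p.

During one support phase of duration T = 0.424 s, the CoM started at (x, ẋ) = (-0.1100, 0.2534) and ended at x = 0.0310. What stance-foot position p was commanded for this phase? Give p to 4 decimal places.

p = -0.1146

ωT = 2.9182·0.424 = 1.237317; cosh(ωT) = 1.868258, sinh(ωT) = 1.578096
x(T) = p + (x₀−p)·cosh(ωT) + (ẋ₀/ω)·sinh(ωT) ⇒ p·(1 − cosh) = x(T) − x₀·cosh − (ẋ₀/ω)·sinh
numerator   = 0.0310 − (-0.1100)·1.868258 − (0.2534/2.9182)·1.578096 = 0.099475
denominator = 1 − 1.868258 = -0.868258
p = 0.099475 / -0.868258 = -0.1146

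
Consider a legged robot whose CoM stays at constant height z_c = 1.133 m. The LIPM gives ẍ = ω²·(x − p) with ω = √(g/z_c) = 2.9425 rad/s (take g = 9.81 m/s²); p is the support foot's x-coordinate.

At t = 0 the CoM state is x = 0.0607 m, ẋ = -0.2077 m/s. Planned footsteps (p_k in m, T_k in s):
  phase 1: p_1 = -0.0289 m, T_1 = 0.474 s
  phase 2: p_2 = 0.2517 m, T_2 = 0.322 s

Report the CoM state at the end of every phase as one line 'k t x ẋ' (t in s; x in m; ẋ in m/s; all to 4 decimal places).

phase 1: p=-0.0289, T=0.474, ωT=1.394745, cosh=2.140921, sinh=1.893025; start (x,ẋ)=(0.060700, -0.207700) → end (x,ẋ)=(0.029305, 0.054423)
phase 2: p=0.2517, T=0.322, ωT=0.947485, cosh=1.483465, sinh=1.095750; start (x,ẋ)=(0.029305, 0.054423) → end (x,ẋ)=(-0.057949, -0.636321)

1 0.4740 0.0293 0.0544
2 0.7960 -0.0579 -0.6363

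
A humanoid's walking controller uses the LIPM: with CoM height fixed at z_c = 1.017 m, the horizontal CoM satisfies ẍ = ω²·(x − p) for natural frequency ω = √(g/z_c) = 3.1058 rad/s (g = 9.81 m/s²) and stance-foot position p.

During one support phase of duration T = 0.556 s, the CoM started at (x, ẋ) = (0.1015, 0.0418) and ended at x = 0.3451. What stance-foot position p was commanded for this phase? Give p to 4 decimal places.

ωT = 3.1058·0.556 = 1.726825; cosh(ωT) = 2.900310, sinh(ωT) = 2.722462
x(T) = p + (x₀−p)·cosh(ωT) + (ẋ₀/ω)·sinh(ωT) ⇒ p·(1 − cosh) = x(T) − x₀·cosh − (ẋ₀/ω)·sinh
numerator   = 0.3451 − (0.1015)·2.900310 − (0.0418/3.1058)·2.722462 = 0.014078
denominator = 1 − 2.900310 = -1.900310
p = 0.014078 / -1.900310 = -0.0074

p = -0.0074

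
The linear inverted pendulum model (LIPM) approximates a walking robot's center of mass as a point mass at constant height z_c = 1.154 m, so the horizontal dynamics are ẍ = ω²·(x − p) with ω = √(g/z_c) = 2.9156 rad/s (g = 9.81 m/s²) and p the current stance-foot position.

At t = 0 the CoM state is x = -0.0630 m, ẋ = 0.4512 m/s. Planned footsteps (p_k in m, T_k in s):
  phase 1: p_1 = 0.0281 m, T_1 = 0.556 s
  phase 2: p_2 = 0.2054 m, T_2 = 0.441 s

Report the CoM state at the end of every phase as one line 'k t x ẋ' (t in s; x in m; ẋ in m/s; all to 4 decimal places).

phase 1: p=0.0281, T=0.556, ωT=1.621074, cosh=2.628102, sinh=2.430416; start (x,ẋ)=(-0.063000, 0.451200) → end (x,ẋ)=(0.164796, 0.540254)
phase 2: p=0.2054, T=0.441, ωT=1.285780, cosh=1.946961, sinh=1.670526; start (x,ẋ)=(0.164796, 0.540254) → end (x,ẋ)=(0.435890, 0.854088)

1 0.5560 0.1648 0.5403
2 0.9970 0.4359 0.8541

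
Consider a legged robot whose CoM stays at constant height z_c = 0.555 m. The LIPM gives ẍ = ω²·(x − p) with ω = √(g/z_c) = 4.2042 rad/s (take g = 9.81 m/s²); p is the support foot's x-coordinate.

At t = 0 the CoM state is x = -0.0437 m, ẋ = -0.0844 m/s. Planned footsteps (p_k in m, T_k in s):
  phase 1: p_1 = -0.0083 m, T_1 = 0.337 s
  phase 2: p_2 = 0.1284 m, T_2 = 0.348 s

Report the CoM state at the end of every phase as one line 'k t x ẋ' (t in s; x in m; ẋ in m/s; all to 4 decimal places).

phase 1: p=-0.0083, T=0.337, ωT=1.416815, cosh=2.183226, sinh=1.940741; start (x,ẋ)=(-0.043700, -0.084400) → end (x,ẋ)=(-0.124547, -0.473102)
phase 2: p=0.1284, T=0.348, ωT=1.463062, cosh=2.275345, sinh=2.043818; start (x,ẋ)=(-0.124547, -0.473102) → end (x,ẋ)=(-0.677134, -3.249947)

1 0.3370 -0.1245 -0.4731
2 0.6850 -0.6771 -3.2499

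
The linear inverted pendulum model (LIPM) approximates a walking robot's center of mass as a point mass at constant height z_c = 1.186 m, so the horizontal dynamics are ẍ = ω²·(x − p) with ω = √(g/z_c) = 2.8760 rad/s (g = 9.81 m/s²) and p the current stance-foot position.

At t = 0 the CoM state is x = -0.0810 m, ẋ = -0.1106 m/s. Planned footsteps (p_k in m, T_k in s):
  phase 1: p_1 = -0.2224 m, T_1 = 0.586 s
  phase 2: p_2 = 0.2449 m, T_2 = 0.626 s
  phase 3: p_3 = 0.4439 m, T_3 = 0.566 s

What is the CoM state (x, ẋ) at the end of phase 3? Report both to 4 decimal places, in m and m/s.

phase 1: p=-0.2224, T=0.586, ωT=1.685336, cosh=2.789823, sinh=2.604440; start (x,ẋ)=(-0.081000, -0.110600) → end (x,ẋ)=(0.071924, 0.750584)
phase 2: p=0.2449, T=0.626, ωT=1.800376, cosh=3.108580, sinh=2.943343; start (x,ẋ)=(0.071924, 0.750584) → end (x,ẋ)=(0.475350, 0.869000)
phase 3: p=0.4439, T=0.566, ωT=1.627816, cosh=2.644549, sinh=2.448191; start (x,ẋ)=(0.475350, 0.869000) → end (x,ẋ)=(1.266805, 2.519550)

x = 1.2668, ẋ = 2.5196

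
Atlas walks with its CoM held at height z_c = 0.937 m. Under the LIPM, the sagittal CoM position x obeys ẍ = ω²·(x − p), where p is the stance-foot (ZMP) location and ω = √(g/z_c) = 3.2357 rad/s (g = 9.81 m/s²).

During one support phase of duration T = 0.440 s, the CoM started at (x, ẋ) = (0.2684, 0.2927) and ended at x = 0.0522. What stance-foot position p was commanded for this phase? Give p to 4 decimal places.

p = 0.5969

ωT = 3.2357·0.440 = 1.423708; cosh(ωT) = 2.196654, sinh(ωT) = 1.955835
x(T) = p + (x₀−p)·cosh(ωT) + (ẋ₀/ω)·sinh(ωT) ⇒ p·(1 − cosh) = x(T) − x₀·cosh − (ẋ₀/ω)·sinh
numerator   = 0.0522 − (0.2684)·2.196654 − (0.2927/3.2357)·1.955835 = -0.714306
denominator = 1 − 2.196654 = -1.196654
p = -0.714306 / -1.196654 = 0.5969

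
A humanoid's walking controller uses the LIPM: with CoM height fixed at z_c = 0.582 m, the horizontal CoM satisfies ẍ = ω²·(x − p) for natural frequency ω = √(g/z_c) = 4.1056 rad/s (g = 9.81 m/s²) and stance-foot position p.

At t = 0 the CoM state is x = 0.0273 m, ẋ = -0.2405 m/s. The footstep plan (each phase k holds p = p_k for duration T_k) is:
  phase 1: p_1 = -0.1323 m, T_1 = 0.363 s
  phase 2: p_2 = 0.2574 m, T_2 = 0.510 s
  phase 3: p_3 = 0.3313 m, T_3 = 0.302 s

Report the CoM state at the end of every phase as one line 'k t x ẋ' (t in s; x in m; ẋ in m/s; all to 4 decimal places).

1 0.3630 0.1165 0.8196
2 0.8730 0.4746 1.0640
3 1.1750 1.0098 2.9233

phase 1: p=-0.1323, T=0.363, ωT=1.490333, cosh=2.331935, sinh=2.106637; start (x,ẋ)=(0.027300, -0.240500) → end (x,ẋ)=(0.116473, 0.819552)
phase 2: p=0.2574, T=0.510, ωT=2.093856, cosh=4.119681, sinh=3.996470; start (x,ẋ)=(0.116473, 0.819552) → end (x,ẋ)=(0.474594, 1.063976)
phase 3: p=0.3313, T=0.302, ωT=1.239891, cosh=1.872327, sinh=1.582911; start (x,ẋ)=(0.474594, 1.063976) → end (x,ẋ)=(1.009808, 2.923347)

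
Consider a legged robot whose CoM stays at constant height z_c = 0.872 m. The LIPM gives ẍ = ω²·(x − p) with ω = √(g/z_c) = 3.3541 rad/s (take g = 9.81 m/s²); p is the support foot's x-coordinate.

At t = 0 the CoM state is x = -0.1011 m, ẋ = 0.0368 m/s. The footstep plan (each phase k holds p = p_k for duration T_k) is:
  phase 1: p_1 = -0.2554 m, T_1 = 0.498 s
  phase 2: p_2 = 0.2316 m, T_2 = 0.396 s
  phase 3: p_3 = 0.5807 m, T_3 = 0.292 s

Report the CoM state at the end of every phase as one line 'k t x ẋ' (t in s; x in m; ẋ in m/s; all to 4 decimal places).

1 0.4980 0.1972 1.4276
2 0.8940 0.9090 2.6809
3 1.1860 1.9936 5.3322

phase 1: p=-0.2554, T=0.498, ωT=1.670342, cosh=2.751083, sinh=2.562901; start (x,ẋ)=(-0.101100, 0.036800) → end (x,ẋ)=(0.197211, 1.427637)
phase 2: p=0.2316, T=0.396, ωT=1.328224, cosh=2.019640, sinh=1.754693; start (x,ẋ)=(0.197211, 1.427637) → end (x,ẋ)=(0.909014, 2.680922)
phase 3: p=0.5807, T=0.292, ωT=0.979397, cosh=1.519194, sinh=1.143657; start (x,ẋ)=(0.909014, 2.680922) → end (x,ẋ)=(1.993594, 5.332233)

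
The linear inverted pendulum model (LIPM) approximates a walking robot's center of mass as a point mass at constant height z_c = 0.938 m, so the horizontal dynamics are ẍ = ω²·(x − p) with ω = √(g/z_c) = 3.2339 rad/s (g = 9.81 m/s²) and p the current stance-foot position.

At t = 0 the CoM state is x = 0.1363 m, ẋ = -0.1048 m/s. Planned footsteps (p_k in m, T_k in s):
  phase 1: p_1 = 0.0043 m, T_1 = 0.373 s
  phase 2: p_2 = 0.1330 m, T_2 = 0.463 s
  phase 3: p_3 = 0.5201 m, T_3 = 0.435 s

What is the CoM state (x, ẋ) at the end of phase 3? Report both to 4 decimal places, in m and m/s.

phase 1: p=0.0043, T=0.373, ωT=1.206245, cosh=1.820117, sinh=1.520798; start (x,ẋ)=(0.136300, -0.104800) → end (x,ẋ)=(0.195271, 0.458442)
phase 2: p=0.1330, T=0.463, ωT=1.497296, cosh=2.346660, sinh=2.122926; start (x,ẋ)=(0.195271, 0.458442) → end (x,ẋ)=(0.580079, 1.503321)
phase 3: p=0.5201, T=0.435, ωT=1.406747, cosh=2.163795, sinh=1.918856; start (x,ẋ)=(0.580079, 1.503321) → end (x,ẋ)=(1.541887, 3.625070)

x = 1.5419, ẋ = 3.6251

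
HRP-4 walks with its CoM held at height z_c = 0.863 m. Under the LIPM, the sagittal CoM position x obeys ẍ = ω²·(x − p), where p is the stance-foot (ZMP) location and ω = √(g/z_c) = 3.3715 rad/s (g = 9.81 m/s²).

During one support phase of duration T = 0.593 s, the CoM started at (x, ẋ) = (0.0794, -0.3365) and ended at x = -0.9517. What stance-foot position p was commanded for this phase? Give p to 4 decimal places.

p = 0.3220

ωT = 3.3715·0.593 = 1.999300; cosh(ωT) = 3.759656, sinh(ωT) = 3.624226
x(T) = p + (x₀−p)·cosh(ωT) + (ẋ₀/ω)·sinh(ωT) ⇒ p·(1 − cosh) = x(T) − x₀·cosh − (ẋ₀/ω)·sinh
numerator   = -0.9517 − (0.0794)·3.759656 − (-0.3365/3.3715)·3.624226 = -0.888493
denominator = 1 − 3.759656 = -2.759656
p = -0.888493 / -2.759656 = 0.3220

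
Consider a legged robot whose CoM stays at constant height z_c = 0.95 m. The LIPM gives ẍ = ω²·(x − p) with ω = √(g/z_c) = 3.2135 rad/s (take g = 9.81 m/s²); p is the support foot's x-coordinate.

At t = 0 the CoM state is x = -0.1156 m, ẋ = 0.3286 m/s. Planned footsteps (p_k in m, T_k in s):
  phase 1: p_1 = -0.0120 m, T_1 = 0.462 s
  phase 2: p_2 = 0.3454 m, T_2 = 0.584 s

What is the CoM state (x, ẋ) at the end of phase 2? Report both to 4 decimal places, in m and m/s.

x = -0.8721, ẋ = -3.7138

phase 1: p=-0.0120, T=0.462, ωT=1.484637, cosh=2.319974, sinh=2.093389; start (x,ẋ)=(-0.115600, 0.328600) → end (x,ẋ)=(-0.038287, 0.065415)
phase 2: p=0.3454, T=0.584, ωT=1.876684, cosh=3.342453, sinh=3.189356; start (x,ẋ)=(-0.038287, 0.065415) → end (x,ẋ)=(-0.872134, -3.713764)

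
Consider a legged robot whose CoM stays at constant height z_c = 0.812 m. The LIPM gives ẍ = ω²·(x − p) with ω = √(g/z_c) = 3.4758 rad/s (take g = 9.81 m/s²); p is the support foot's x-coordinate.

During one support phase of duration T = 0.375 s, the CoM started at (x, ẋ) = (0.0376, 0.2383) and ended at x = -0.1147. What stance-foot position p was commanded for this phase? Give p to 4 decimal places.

p = 0.3132

ωT = 3.4758·0.375 = 1.303425; cosh(ωT) = 1.976743, sinh(ωT) = 1.705143
x(T) = p + (x₀−p)·cosh(ωT) + (ẋ₀/ω)·sinh(ωT) ⇒ p·(1 − cosh) = x(T) − x₀·cosh − (ẋ₀/ω)·sinh
numerator   = -0.1147 − (0.0376)·1.976743 − (0.2383/3.4758)·1.705143 = -0.305930
denominator = 1 − 1.976743 = -0.976743
p = -0.305930 / -0.976743 = 0.3132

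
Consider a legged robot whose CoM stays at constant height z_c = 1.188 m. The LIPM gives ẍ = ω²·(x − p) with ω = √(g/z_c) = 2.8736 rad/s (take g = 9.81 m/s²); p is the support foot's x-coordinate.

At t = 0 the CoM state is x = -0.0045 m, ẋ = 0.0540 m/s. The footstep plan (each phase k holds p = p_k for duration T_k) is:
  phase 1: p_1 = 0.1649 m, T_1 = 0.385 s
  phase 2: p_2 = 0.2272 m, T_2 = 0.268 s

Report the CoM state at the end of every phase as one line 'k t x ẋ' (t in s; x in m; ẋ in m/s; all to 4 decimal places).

1 0.3850 -0.0939 -0.5648
2 0.6530 -0.3607 -1.5236

phase 1: p=0.1649, T=0.385, ωT=1.106336, cosh=1.677015, sinh=1.346246; start (x,ẋ)=(-0.004500, 0.054000) → end (x,ẋ)=(-0.093888, -0.564777)
phase 2: p=0.2272, T=0.268, ωT=0.770125, cosh=1.311496, sinh=0.848540; start (x,ẋ)=(-0.093888, -0.564777) → end (x,ẋ)=(-0.360678, -1.523633)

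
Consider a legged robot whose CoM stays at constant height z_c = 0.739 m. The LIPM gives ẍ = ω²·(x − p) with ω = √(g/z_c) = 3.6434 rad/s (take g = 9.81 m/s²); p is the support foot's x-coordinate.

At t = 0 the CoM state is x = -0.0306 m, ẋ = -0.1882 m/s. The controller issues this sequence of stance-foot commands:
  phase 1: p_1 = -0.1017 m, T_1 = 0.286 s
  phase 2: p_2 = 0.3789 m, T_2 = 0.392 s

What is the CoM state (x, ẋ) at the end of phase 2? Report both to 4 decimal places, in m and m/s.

phase 1: p=-0.1017, T=0.286, ωT=1.042012, cosh=1.593830, sinh=1.241086; start (x,ẋ)=(-0.030600, -0.188200) → end (x,ẋ)=(-0.052487, 0.021539)
phase 2: p=0.3789, T=0.392, ωT=1.428213, cosh=2.205487, sinh=1.965750; start (x,ẋ)=(-0.052487, 0.021539) → end (x,ẋ)=(-0.560897, -3.042096)

x = -0.5609, ẋ = -3.0421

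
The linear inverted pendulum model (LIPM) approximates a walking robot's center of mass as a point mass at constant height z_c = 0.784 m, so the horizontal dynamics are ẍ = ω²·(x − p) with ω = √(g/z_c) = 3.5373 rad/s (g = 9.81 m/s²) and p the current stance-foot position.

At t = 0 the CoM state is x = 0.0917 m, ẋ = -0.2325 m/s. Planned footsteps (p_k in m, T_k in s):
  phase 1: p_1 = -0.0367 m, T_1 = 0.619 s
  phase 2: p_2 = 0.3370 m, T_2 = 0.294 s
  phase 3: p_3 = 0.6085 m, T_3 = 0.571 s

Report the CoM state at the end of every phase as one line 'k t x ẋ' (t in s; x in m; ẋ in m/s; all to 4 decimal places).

1 0.6190 0.2540 0.9516
2 0.9130 0.5380 1.1510
3 1.4840 1.5427 3.4904

phase 1: p=-0.0367, T=0.619, ωT=2.189589, cosh=4.521751, sinh=4.409788; start (x,ẋ)=(0.091700, -0.232500) → end (x,ẋ)=(0.254046, 0.951572)
phase 2: p=0.3370, T=0.294, ωT=1.039966, cosh=1.591294, sinh=1.237827; start (x,ẋ)=(0.254046, 0.951572) → end (x,ẋ)=(0.537984, 1.151010)
phase 3: p=0.6085, T=0.571, ωT=2.019798, cosh=3.834743, sinh=3.702061; start (x,ẋ)=(0.537984, 1.151010) → end (x,ẋ)=(1.542712, 3.490403)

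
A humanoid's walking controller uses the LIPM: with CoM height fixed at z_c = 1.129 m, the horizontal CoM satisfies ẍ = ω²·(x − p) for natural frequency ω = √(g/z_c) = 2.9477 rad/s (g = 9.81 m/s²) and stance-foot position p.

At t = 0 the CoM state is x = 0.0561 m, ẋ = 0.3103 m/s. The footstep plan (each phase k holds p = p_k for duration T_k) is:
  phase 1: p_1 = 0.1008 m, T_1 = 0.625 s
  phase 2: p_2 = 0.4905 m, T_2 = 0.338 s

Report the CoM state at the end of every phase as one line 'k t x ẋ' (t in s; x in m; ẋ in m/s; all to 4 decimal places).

phase 1: p=0.1008, T=0.625, ωT=1.842313, cosh=3.234783, sinh=3.076333; start (x,ẋ)=(0.056100, 0.310300) → end (x,ẋ)=(0.280046, 0.598409)
phase 2: p=0.4905, T=0.338, ωT=0.996323, cosh=1.538769, sinh=1.169535; start (x,ẋ)=(0.280046, 0.598409) → end (x,ẋ)=(0.404086, 0.195287)

1 0.6250 0.2800 0.5984
2 0.9630 0.4041 0.1953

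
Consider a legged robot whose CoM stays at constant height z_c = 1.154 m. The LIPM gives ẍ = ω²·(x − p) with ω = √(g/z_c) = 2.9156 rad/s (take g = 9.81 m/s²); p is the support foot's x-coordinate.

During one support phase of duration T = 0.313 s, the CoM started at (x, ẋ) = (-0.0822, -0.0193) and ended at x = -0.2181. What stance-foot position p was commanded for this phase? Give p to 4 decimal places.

p = 0.2069

ωT = 2.9156·0.313 = 0.912583; cosh(ωT) = 1.446117, sinh(ωT) = 1.044631
x(T) = p + (x₀−p)·cosh(ωT) + (ẋ₀/ω)·sinh(ωT) ⇒ p·(1 − cosh) = x(T) − x₀·cosh − (ẋ₀/ω)·sinh
numerator   = -0.2181 − (-0.0822)·1.446117 − (-0.0193/2.9156)·1.044631 = -0.092314
denominator = 1 − 1.446117 = -0.446117
p = -0.092314 / -0.446117 = 0.2069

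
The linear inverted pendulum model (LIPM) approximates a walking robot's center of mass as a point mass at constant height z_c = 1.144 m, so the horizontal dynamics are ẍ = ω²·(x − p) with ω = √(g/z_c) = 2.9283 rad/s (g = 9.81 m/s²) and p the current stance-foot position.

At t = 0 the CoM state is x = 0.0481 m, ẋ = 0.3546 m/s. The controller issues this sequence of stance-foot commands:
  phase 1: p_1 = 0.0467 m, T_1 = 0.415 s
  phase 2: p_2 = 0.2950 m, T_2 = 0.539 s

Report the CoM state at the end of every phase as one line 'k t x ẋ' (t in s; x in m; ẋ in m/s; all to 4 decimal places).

1 0.4150 0.2354 0.6566
2 0.9540 0.6647 1.2541

phase 1: p=0.0467, T=0.415, ωT=1.215245, cosh=1.833878, sinh=1.537240; start (x,ẋ)=(0.048100, 0.354600) → end (x,ẋ)=(0.235418, 0.656595)
phase 2: p=0.2950, T=0.539, ωT=1.578354, cosh=2.526642, sinh=2.320328; start (x,ẋ)=(0.235418, 0.656595) → end (x,ẋ)=(0.664731, 1.254146)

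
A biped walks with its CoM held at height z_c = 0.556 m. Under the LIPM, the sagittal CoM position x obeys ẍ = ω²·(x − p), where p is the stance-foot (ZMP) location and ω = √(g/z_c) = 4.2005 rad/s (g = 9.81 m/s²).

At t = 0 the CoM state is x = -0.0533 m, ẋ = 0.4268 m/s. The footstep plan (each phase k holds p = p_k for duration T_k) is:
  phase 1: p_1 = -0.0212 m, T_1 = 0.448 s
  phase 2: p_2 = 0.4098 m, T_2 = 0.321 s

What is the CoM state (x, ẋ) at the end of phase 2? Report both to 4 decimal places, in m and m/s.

x = 0.4000, ẋ = 0.4512

phase 1: p=-0.0212, T=0.448, ωT=1.881824, cosh=3.358891, sinh=3.206579; start (x,ẋ)=(-0.053300, 0.426800) → end (x,ẋ)=(0.196790, 1.001212)
phase 2: p=0.4098, T=0.321, ωT=1.348361, cosh=2.055386, sinh=1.795720; start (x,ẋ)=(0.196790, 1.001212) → end (x,ẋ)=(0.400003, 0.451162)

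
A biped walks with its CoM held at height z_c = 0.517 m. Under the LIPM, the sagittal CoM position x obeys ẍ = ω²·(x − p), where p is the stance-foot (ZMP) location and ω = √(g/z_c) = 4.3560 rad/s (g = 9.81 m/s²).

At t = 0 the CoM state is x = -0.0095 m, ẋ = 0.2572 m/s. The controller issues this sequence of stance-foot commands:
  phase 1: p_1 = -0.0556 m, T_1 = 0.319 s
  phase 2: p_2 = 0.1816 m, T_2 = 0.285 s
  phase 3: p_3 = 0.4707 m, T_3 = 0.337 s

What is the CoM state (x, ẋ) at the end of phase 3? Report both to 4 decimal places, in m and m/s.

phase 1: p=-0.0556, T=0.319, ωT=1.389564, cosh=2.131142, sinh=1.881958; start (x,ẋ)=(-0.009500, 0.257200) → end (x,ẋ)=(0.153766, 0.926049)
phase 2: p=0.1816, T=0.285, ωT=1.241460, cosh=1.874812, sinh=1.585850; start (x,ẋ)=(0.153766, 0.926049) → end (x,ẋ)=(0.466555, 1.543890)
phase 3: p=0.4707, T=0.337, ωT=1.467972, cosh=2.285408, sinh=2.055016; start (x,ẋ)=(0.466555, 1.543890) → end (x,ẋ)=(1.189582, 3.491310)

x = 1.1896, ẋ = 3.4913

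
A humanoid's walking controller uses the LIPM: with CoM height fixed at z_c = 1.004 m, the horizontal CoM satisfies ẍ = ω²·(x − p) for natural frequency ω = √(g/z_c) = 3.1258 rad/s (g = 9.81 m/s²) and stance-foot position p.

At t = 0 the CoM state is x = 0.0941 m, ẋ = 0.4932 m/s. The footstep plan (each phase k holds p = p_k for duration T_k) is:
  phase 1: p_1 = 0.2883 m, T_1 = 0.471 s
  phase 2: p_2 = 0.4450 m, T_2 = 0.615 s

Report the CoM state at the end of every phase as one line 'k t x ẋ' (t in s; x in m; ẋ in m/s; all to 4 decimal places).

1 0.4710 0.1686 -0.1219
2 1.0860 -0.6507 -3.3164

phase 1: p=0.2883, T=0.471, ωT=1.472252, cosh=2.294224, sinh=2.064816; start (x,ẋ)=(0.094100, 0.493200) → end (x,ẋ)=(0.168556, -0.121895)
phase 2: p=0.4450, T=0.615, ωT=1.922367, cosh=3.491692, sinh=3.345431; start (x,ẋ)=(0.168556, -0.121895) → end (x,ẋ)=(-0.650717, -3.316437)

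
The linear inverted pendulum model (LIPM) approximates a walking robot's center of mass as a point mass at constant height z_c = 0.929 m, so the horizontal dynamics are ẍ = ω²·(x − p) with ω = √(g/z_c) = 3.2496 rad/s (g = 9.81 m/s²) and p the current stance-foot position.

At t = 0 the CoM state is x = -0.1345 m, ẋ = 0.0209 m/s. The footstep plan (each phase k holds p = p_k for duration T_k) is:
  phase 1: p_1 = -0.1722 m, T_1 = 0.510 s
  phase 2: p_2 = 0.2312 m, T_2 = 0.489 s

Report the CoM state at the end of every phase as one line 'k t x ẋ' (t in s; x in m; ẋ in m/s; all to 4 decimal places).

phase 1: p=-0.1722, T=0.510, ωT=1.657296, cosh=2.717881, sinh=2.527228; start (x,ẋ)=(-0.134500, 0.020900) → end (x,ẋ)=(-0.053482, 0.366414)
phase 2: p=0.2312, T=0.489, ωT=1.589054, cosh=2.551616, sinh=2.347498; start (x,ẋ)=(-0.053482, 0.366414) → end (x,ẋ)=(-0.230503, -1.236727)

1 0.5100 -0.0535 0.3664
2 0.9990 -0.2305 -1.2367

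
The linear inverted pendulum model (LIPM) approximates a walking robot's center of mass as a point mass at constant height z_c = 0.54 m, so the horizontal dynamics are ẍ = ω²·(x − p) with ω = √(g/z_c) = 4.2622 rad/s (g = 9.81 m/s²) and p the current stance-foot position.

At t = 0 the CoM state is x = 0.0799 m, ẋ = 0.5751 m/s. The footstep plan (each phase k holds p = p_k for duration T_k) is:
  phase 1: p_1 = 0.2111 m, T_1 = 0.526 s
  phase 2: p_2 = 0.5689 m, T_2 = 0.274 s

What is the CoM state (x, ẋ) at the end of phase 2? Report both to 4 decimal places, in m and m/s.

phase 1: p=0.2111, T=0.526, ωT=2.241917, cosh=4.758806, sinh=4.652551; start (x,ẋ)=(0.079900, 0.575100) → end (x,ẋ)=(0.214515, 0.135080)
phase 2: p=0.5689, T=0.274, ωT=1.167843, cosh=1.763043, sinh=1.452006; start (x,ẋ)=(0.214515, 0.135080) → end (x,ẋ)=(-0.009879, -1.955046)

x = -0.0099, ẋ = -1.9550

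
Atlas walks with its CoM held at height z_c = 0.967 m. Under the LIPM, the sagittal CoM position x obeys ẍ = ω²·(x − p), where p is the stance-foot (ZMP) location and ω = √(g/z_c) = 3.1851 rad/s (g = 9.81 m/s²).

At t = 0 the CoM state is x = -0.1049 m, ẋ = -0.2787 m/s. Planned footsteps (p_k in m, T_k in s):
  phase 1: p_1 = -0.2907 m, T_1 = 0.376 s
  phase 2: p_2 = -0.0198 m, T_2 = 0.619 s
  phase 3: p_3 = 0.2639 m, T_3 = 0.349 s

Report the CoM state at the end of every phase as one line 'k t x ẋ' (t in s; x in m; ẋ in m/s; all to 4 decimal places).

phase 1: p=-0.2907, T=0.376, ωT=1.197598, cosh=1.807034, sinh=1.505116; start (x,ẋ)=(-0.104900, -0.278700) → end (x,ẋ)=(-0.086652, 0.387094)
phase 2: p=-0.0198, T=0.619, ωT=1.971577, cosh=3.660615, sinh=3.521378; start (x,ẋ)=(-0.086652, 0.387094) → end (x,ẋ)=(0.163442, 0.667191)
phase 3: p=0.2639, T=0.349, ωT=1.111600, cosh=1.684125, sinh=1.355092; start (x,ẋ)=(0.163442, 0.667191) → end (x,ẋ)=(0.378571, 0.690046)

1 0.3760 -0.0867 0.3871
2 0.9950 0.1634 0.6672
3 1.3440 0.3786 0.6900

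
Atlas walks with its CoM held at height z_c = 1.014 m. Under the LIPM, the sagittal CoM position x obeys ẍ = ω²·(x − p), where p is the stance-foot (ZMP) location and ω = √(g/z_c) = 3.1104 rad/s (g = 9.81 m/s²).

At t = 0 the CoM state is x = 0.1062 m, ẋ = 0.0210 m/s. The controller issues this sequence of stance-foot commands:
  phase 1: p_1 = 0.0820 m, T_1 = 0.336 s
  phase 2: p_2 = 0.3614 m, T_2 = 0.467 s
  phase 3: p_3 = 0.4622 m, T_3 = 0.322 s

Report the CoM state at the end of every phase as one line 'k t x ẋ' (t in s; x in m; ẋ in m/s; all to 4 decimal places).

phase 1: p=0.0820, T=0.336, ωT=1.045094, cosh=1.597663, sinh=1.246004; start (x,ẋ)=(0.106200, 0.021000) → end (x,ẋ)=(0.129076, 0.127340)
phase 2: p=0.3614, T=0.467, ωT=1.452557, cosh=2.254000, sinh=2.020029; start (x,ẋ)=(0.129076, 0.127340) → end (x,ẋ)=(-0.079559, -1.172691)
phase 3: p=0.4622, T=0.322, ωT=1.001549, cosh=1.544903, sinh=1.177593; start (x,ẋ)=(-0.079559, -1.172691) → end (x,ẋ)=(-0.818743, -3.796038)

1 0.3360 0.1291 0.1273
2 0.8030 -0.0796 -1.1727
3 1.1250 -0.8187 -3.7960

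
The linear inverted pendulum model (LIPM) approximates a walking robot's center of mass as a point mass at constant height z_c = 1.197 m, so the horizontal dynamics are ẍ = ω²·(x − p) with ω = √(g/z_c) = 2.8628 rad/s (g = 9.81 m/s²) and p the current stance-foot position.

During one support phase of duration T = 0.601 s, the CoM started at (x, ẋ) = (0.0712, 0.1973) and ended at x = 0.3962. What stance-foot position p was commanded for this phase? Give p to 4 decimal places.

ωT = 2.8628·0.601 = 1.720543; cosh(ωT) = 2.883265, sinh(ωT) = 2.704296
x(T) = p + (x₀−p)·cosh(ωT) + (ẋ₀/ω)·sinh(ωT) ⇒ p·(1 − cosh) = x(T) − x₀·cosh − (ẋ₀/ω)·sinh
numerator   = 0.3962 − (0.0712)·2.883265 − (0.1973/2.8628)·2.704296 = 0.004535
denominator = 1 − 2.883265 = -1.883265
p = 0.004535 / -1.883265 = -0.0024

p = -0.0024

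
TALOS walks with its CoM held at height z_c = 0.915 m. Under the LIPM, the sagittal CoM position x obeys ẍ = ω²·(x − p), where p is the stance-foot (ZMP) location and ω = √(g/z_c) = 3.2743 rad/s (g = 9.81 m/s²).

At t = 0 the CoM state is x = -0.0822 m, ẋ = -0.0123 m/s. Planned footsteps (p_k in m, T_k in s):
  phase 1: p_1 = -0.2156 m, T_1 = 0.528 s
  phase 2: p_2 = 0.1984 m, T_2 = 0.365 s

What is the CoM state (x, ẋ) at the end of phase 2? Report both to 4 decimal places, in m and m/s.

phase 1: p=-0.2156, T=0.528, ωT=1.728830, cosh=2.905776, sinh=2.728284; start (x,ẋ)=(-0.082200, -0.012300) → end (x,ẋ)=(0.161782, 1.155951)
phase 2: p=0.1984, T=0.365, ωT=1.195120, cosh=1.803310, sinh=1.500642; start (x,ẋ)=(0.161782, 1.155951) → end (x,ẋ)=(0.662149, 1.904611)

x = 0.6621, ẋ = 1.9046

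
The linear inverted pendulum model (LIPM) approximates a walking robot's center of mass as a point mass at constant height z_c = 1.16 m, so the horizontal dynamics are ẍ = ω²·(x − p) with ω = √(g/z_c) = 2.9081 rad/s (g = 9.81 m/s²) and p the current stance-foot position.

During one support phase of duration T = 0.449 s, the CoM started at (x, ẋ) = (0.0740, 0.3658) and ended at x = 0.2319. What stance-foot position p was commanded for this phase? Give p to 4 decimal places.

p = 0.1323

ωT = 2.9081·0.449 = 1.305737; cosh(ωT) = 1.980690, sinh(ωT) = 1.709717
x(T) = p + (x₀−p)·cosh(ωT) + (ẋ₀/ω)·sinh(ωT) ⇒ p·(1 − cosh) = x(T) − x₀·cosh − (ẋ₀/ω)·sinh
numerator   = 0.2319 − (0.0740)·1.980690 − (0.3658/2.9081)·1.709717 = -0.129731
denominator = 1 − 1.980690 = -0.980690
p = -0.129731 / -0.980690 = 0.1323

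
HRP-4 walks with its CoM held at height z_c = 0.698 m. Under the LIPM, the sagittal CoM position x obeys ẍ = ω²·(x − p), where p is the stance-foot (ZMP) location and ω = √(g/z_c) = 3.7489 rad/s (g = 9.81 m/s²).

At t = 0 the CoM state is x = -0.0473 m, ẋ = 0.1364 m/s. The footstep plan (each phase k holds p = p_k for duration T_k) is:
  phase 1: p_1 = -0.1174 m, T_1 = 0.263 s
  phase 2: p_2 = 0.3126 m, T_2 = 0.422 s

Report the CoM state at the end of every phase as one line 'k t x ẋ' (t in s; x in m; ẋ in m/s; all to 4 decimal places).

1 0.2630 0.0316 0.5114
2 0.6850 -0.0820 -1.1576

phase 1: p=-0.1174, T=0.263, ωT=0.985961, cosh=1.526733, sinh=1.153653; start (x,ẋ)=(-0.047300, 0.136400) → end (x,ẋ)=(0.031598, 0.511424)
phase 2: p=0.3126, T=0.422, ωT=1.582036, cosh=2.535203, sinh=2.329647; start (x,ẋ)=(0.031598, 0.511424) → end (x,ẋ)=(-0.081986, -1.157595)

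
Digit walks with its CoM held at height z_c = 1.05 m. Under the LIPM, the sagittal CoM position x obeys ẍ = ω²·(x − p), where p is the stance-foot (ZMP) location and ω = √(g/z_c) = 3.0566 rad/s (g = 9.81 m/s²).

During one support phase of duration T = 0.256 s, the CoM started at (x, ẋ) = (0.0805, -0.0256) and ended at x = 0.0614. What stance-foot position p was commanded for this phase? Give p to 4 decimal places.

ωT = 3.0566·0.256 = 0.782490; cosh(ωT) = 1.322088, sinh(ωT) = 0.864822
x(T) = p + (x₀−p)·cosh(ωT) + (ẋ₀/ω)·sinh(ωT) ⇒ p·(1 − cosh) = x(T) − x₀·cosh − (ẋ₀/ω)·sinh
numerator   = 0.0614 − (0.0805)·1.322088 − (-0.0256/3.0566)·0.864822 = -0.037785
denominator = 1 − 1.322088 = -0.322088
p = -0.037785 / -0.322088 = 0.1173

p = 0.1173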